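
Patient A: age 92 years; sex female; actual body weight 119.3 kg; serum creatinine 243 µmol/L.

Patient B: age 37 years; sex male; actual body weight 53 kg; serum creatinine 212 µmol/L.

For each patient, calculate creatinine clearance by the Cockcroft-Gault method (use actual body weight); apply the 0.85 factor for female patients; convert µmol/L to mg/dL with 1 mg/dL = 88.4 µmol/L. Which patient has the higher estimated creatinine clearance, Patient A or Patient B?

Patient B

Patient A: SCr = 243 / 88.4 = 2.749 mg/dL
Patient A: CrCl = (140 − 92) × 119.3 / (72 × 2.749) × 0.85 = 5726.4 / 197.93 × 0.85 ≈ 24.6 mL/min
Patient B: SCr = 212 / 88.4 = 2.398 mg/dL
Patient B: CrCl = (140 − 37) × 53 / (72 × 2.398) = 5459.0 / 172.66 ≈ 31.6 mL/min
24.6 vs 31.6 mL/min → Patient B is higher.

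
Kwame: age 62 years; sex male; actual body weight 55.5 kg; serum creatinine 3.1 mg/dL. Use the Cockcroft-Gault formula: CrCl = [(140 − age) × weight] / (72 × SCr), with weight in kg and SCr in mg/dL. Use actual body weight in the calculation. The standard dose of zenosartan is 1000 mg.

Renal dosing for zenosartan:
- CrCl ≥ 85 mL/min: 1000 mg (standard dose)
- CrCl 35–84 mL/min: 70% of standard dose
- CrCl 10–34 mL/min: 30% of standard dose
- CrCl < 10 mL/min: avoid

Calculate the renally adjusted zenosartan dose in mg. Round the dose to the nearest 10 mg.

CrCl = (140 − 62) × 55.5 / (72 × 3.1) = 4329.0 / 223.20 ≈ 19.4 mL/min
CrCl ≈ 19 mL/min → bracket 10–34 mL/min.
30% of 1000 mg = 300 mg

300 mg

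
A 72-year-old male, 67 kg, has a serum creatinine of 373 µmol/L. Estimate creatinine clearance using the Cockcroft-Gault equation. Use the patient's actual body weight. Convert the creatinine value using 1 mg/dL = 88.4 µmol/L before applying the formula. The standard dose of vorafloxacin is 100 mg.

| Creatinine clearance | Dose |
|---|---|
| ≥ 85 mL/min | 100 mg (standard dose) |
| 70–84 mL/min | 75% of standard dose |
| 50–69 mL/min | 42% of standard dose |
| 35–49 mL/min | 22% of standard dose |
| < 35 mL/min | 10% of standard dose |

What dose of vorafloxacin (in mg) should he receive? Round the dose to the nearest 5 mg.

10 mg

SCr = 373 / 88.4 = 4.219 mg/dL
CrCl = (140 − 72) × 67 / (72 × 4.219) = 4556.0 / 303.77 ≈ 15.0 mL/min
CrCl ≈ 15 mL/min → bracket < 35 mL/min.
10% of 100 mg = 10 mg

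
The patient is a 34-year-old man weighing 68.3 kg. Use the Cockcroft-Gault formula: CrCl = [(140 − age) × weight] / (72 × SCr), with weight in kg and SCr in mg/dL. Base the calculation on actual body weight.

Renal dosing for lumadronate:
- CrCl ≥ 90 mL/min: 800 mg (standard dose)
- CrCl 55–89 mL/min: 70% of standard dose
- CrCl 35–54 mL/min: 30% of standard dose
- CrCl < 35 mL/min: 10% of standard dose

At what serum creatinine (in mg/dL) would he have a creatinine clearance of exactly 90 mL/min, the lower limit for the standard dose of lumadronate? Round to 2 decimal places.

1.12 mg/dL

Standard dose requires CrCl ≥ 90 mL/min.
Set (140 − 34) × 68.3 / (72 × SCr) = 90
SCr = (140 − 34) × 68.3 / (72 × 90) = 1.117 mg/dL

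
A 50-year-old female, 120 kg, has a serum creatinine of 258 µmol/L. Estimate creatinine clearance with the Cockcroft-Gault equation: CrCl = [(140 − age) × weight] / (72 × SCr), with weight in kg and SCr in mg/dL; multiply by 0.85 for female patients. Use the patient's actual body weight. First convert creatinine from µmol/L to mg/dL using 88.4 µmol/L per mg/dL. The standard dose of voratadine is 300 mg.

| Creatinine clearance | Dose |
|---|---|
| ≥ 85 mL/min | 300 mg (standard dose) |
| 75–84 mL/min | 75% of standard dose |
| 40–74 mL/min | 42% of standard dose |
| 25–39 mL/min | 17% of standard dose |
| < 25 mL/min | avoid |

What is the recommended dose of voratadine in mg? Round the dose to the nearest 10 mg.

SCr = 258 / 88.4 = 2.919 mg/dL
CrCl = (140 − 50) × 120 / (72 × 2.919) × 0.85 = 10800.0 / 210.17 × 0.85 ≈ 43.7 mL/min
CrCl ≈ 44 mL/min → bracket 40–74 mL/min.
42% of 300 mg = 126 mg → 130 mg

130 mg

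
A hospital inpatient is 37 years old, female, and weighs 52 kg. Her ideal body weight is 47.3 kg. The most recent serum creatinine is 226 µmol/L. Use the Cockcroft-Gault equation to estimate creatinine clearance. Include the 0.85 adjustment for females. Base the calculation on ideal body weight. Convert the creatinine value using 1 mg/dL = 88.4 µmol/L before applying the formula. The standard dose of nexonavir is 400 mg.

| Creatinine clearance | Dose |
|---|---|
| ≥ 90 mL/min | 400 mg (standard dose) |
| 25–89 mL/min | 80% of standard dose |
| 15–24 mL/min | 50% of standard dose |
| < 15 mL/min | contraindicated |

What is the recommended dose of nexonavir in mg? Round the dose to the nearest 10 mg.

SCr = 226 / 88.4 = 2.557 mg/dL
CrCl = (140 − 37) × 47.3 / (72 × 2.557) × 0.85 = 4871.9 / 184.10 × 0.85 ≈ 22.5 mL/min
CrCl ≈ 22 mL/min → bracket 15–24 mL/min.
50% of 400 mg = 200 mg

200 mg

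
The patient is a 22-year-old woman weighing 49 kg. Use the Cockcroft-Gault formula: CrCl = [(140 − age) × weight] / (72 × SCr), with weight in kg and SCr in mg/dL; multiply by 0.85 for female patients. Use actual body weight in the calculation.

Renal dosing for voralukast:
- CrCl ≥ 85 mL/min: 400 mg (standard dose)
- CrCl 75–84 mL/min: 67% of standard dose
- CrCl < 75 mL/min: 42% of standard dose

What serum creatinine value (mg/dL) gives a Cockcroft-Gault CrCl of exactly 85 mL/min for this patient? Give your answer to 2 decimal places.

0.80 mg/dL

Standard dose requires CrCl ≥ 85 mL/min.
Set (140 − 22) × 49 × 0.85 / (72 × SCr) = 85
SCr = (140 − 22) × 49 × 0.85 / (72 × 85) = 0.803 mg/dL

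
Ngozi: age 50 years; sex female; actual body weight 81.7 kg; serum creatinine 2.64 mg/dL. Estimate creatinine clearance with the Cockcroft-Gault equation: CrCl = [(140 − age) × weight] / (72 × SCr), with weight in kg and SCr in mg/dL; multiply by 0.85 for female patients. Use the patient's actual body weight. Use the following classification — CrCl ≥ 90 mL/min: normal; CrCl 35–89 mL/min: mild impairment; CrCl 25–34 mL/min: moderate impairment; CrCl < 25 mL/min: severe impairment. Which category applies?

CrCl = (140 − 50) × 81.7 / (72 × 2.64) × 0.85 = 7353.0 / 190.08 × 0.85 ≈ 32.9 mL/min
33 mL/min falls in the 'moderate impairment' range.

moderate impairment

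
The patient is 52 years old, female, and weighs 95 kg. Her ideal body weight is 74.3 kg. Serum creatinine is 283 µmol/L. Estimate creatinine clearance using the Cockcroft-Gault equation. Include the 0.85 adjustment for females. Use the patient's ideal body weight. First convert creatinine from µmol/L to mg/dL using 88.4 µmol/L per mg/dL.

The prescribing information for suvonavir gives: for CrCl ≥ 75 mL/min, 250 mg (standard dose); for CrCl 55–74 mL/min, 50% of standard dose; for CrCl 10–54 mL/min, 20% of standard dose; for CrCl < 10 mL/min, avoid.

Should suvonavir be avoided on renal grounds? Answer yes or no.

SCr = 283 / 88.4 = 3.201 mg/dL
CrCl = (140 − 52) × 74.3 / (72 × 3.201) × 0.85 = 6538.4 / 230.47 × 0.85 ≈ 24.1 mL/min
CrCl ≈ 24 mL/min, which is ≥ 10 mL/min.

no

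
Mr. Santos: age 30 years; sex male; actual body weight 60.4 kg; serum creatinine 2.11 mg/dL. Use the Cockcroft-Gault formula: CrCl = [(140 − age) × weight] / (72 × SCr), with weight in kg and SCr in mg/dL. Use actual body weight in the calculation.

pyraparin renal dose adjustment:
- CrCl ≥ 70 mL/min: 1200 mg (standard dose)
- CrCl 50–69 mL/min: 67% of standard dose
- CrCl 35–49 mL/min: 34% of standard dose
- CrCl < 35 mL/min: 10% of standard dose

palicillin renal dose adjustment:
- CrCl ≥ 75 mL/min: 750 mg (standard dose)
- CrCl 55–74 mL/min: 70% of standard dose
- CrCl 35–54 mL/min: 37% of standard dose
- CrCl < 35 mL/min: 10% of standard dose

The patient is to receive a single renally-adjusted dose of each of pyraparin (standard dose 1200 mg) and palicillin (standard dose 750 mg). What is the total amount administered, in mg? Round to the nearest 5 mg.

685 mg

CrCl = (140 − 30) × 60.4 / (72 × 2.11) = 6644.0 / 151.92 ≈ 43.7 mL/min
CrCl ≈ 44 mL/min.
pyraparin: 35–49 mL/min → 34% of 1200 mg = 408 mg.
palicillin: 35–54 mL/min → 37% of 750 mg = 277.5 mg.
Total = 408 + 277.5 = 685.5 mg.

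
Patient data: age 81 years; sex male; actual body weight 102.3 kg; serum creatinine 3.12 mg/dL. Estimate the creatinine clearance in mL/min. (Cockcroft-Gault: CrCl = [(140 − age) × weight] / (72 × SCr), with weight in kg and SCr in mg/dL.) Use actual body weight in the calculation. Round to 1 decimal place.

CrCl = (140 − 81) × 102.3 / (72 × 3.12) = 6035.7 / 224.64 ≈ 26.9 mL/min

26.9 mL/min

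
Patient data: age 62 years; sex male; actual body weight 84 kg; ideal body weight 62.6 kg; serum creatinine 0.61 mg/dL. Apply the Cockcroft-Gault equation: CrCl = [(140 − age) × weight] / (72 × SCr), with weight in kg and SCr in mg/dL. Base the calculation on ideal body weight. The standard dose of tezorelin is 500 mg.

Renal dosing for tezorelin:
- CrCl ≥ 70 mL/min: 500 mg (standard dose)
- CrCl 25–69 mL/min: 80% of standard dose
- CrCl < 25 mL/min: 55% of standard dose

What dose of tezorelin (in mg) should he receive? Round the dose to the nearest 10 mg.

CrCl = (140 − 62) × 62.6 / (72 × 0.61) = 4882.8 / 43.92 ≈ 111.2 mL/min
CrCl ≈ 111 mL/min → bracket ≥ 70 mL/min.
100% of 500 mg = 500 mg

500 mg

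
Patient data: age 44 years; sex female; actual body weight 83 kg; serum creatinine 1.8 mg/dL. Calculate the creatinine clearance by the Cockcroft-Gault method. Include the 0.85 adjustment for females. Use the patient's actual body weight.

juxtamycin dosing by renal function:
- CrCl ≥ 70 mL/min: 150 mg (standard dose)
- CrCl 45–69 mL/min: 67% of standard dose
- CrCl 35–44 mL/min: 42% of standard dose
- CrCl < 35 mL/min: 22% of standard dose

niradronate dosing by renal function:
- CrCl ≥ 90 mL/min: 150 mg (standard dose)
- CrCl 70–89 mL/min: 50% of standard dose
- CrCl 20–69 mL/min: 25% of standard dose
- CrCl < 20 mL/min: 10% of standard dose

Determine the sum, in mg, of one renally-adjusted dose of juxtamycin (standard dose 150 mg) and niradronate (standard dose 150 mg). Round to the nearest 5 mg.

CrCl = (140 − 44) × 83 / (72 × 1.8) × 0.85 = 7968.0 / 129.60 × 0.85 ≈ 52.3 mL/min
CrCl ≈ 52 mL/min.
juxtamycin: 45–69 mL/min → 67% of 150 mg = 100.5 mg.
niradronate: 20–69 mL/min → 25% of 150 mg = 37.5 mg.
Total = 100.5 + 37.5 = 138 mg.

140 mg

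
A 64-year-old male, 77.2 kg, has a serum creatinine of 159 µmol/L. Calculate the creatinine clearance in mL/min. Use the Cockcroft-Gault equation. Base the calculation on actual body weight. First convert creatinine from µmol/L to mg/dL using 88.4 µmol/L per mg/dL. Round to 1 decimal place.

45.3 mL/min

SCr = 159 / 88.4 = 1.799 mg/dL
CrCl = (140 − 64) × 77.2 / (72 × 1.799) = 5867.2 / 129.53 ≈ 45.3 mL/min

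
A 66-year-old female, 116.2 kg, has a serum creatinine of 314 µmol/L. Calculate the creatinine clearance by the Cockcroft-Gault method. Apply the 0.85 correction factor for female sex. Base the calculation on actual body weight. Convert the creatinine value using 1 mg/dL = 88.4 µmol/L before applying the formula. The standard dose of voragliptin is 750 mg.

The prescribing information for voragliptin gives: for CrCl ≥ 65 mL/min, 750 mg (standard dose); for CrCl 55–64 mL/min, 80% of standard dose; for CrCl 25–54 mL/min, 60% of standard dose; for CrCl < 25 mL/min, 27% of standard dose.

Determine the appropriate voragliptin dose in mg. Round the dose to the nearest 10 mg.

450 mg

SCr = 314 / 88.4 = 3.552 mg/dL
CrCl = (140 − 66) × 116.2 / (72 × 3.552) × 0.85 = 8598.8 / 255.74 × 0.85 ≈ 28.6 mL/min
CrCl ≈ 29 mL/min → bracket 25–54 mL/min.
60% of 750 mg = 450 mg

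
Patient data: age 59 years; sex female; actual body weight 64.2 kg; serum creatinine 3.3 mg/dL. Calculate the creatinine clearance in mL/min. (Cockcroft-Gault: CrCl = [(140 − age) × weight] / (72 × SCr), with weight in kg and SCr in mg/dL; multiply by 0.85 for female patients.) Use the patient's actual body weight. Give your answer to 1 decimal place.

CrCl = (140 − 59) × 64.2 / (72 × 3.3) × 0.85 = 5200.2 / 237.60 × 0.85 ≈ 18.6 mL/min

18.6 mL/min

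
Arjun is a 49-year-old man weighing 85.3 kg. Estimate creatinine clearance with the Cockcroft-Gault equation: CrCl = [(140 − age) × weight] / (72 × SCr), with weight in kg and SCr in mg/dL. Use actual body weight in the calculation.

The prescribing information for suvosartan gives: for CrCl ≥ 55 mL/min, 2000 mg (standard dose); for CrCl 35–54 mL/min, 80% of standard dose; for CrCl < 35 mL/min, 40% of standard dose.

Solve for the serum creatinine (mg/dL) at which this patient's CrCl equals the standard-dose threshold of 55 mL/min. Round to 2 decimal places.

1.96 mg/dL

Standard dose requires CrCl ≥ 55 mL/min.
Set (140 − 49) × 85.3 / (72 × SCr) = 55
SCr = (140 − 49) × 85.3 / (72 × 55) = 1.960 mg/dL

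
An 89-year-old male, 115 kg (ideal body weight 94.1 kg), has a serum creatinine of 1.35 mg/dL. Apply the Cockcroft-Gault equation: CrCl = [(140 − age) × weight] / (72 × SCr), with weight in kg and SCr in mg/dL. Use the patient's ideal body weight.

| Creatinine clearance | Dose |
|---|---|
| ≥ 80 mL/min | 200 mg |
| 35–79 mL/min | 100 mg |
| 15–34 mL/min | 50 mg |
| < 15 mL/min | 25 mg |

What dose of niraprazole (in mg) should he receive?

100 mg

CrCl = (140 − 89) × 94.1 / (72 × 1.35) = 4799.1 / 97.20 ≈ 49.4 mL/min
CrCl ≈ 49 mL/min → bracket 35–79 mL/min.
Dose for this bracket: 100 mg.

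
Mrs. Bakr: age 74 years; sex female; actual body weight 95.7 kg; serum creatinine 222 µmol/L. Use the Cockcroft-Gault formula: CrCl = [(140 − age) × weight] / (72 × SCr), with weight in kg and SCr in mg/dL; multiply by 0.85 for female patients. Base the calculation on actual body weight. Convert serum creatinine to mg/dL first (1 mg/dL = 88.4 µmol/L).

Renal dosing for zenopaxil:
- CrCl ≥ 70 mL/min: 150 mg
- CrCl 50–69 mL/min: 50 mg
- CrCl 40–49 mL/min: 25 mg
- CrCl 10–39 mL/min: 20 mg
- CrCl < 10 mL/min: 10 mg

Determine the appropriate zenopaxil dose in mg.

SCr = 222 / 88.4 = 2.511 mg/dL
CrCl = (140 − 74) × 95.7 / (72 × 2.511) × 0.85 = 6316.2 / 180.79 × 0.85 ≈ 29.7 mL/min
CrCl ≈ 30 mL/min → bracket 10–39 mL/min.
Dose for this bracket: 20 mg.

20 mg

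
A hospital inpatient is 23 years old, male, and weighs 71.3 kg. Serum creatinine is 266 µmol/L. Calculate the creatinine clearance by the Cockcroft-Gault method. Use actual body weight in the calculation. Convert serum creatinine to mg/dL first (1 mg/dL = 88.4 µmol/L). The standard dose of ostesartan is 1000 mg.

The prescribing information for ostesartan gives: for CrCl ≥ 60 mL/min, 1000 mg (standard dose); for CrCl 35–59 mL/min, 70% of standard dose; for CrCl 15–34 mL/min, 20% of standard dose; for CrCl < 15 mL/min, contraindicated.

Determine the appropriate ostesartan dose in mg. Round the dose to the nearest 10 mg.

SCr = 266 / 88.4 = 3.009 mg/dL
CrCl = (140 − 23) × 71.3 / (72 × 3.009) = 8342.1 / 216.65 ≈ 38.5 mL/min
CrCl ≈ 39 mL/min → bracket 35–59 mL/min.
70% of 1000 mg = 700 mg

700 mg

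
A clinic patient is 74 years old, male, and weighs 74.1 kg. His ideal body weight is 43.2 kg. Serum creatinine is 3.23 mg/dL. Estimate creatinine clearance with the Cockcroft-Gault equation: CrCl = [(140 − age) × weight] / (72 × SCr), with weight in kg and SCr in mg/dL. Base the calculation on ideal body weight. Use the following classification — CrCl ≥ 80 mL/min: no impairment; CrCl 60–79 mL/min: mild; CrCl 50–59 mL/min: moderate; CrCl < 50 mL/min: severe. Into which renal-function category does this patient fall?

severe

CrCl = (140 − 74) × 43.2 / (72 × 3.23) = 2851.2 / 232.56 ≈ 12.3 mL/min
12 mL/min falls in the 'severe' range.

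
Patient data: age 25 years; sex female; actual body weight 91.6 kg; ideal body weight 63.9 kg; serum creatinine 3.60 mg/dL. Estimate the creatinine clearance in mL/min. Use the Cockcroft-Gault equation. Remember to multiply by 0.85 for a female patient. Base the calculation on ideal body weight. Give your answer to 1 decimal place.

24.1 mL/min

CrCl = (140 − 25) × 63.9 / (72 × 3.6) × 0.85 = 7348.5 / 259.20 × 0.85 ≈ 24.1 mL/min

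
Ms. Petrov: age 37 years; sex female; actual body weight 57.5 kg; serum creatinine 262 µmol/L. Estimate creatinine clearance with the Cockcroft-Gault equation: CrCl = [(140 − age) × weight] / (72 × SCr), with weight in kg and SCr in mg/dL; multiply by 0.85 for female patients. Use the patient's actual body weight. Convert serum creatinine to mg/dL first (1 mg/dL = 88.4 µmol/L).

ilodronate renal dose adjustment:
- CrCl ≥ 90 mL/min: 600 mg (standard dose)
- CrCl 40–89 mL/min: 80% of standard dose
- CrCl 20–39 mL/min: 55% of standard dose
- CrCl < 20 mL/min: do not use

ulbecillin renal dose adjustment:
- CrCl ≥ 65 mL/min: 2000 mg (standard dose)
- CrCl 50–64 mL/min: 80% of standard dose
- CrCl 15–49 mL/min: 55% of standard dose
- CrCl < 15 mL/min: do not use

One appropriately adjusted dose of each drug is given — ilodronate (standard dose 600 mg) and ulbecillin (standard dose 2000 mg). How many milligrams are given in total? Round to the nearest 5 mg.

SCr = 262 / 88.4 = 2.964 mg/dL
CrCl = (140 − 37) × 57.5 / (72 × 2.964) × 0.85 = 5922.5 / 213.41 × 0.85 ≈ 23.6 mL/min
CrCl ≈ 24 mL/min.
ilodronate: 20–39 mL/min → 55% of 600 mg = 330 mg.
ulbecillin: 15–49 mL/min → 55% of 2000 mg = 1100 mg.
Total = 330 + 1100 = 1430 mg.

1430 mg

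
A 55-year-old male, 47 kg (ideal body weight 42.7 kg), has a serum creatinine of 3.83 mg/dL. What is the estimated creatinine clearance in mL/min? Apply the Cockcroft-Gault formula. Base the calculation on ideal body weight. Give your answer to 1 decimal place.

CrCl = (140 − 55) × 42.7 / (72 × 3.83) = 3629.5 / 275.76 ≈ 13.2 mL/min

13.2 mL/min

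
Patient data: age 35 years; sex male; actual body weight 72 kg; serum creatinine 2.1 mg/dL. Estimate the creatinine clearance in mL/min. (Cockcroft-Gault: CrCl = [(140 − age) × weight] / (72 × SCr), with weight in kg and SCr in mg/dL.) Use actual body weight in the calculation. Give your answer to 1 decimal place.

50.0 mL/min

CrCl = (140 − 35) × 72 / (72 × 2.1) = 7560.0 / 151.20 ≈ 50.0 mL/min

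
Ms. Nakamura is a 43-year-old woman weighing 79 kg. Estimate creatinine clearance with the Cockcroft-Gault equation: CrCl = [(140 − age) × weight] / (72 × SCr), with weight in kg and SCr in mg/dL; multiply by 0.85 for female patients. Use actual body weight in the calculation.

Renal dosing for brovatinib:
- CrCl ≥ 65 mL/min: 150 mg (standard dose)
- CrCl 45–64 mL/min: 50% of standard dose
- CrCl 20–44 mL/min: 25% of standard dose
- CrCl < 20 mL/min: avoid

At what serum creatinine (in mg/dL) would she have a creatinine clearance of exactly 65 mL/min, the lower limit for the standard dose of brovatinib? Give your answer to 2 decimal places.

1.39 mg/dL

Standard dose requires CrCl ≥ 65 mL/min.
Set (140 − 43) × 79 × 0.85 / (72 × SCr) = 65
SCr = (140 − 43) × 79 × 0.85 / (72 × 65) = 1.392 mg/dL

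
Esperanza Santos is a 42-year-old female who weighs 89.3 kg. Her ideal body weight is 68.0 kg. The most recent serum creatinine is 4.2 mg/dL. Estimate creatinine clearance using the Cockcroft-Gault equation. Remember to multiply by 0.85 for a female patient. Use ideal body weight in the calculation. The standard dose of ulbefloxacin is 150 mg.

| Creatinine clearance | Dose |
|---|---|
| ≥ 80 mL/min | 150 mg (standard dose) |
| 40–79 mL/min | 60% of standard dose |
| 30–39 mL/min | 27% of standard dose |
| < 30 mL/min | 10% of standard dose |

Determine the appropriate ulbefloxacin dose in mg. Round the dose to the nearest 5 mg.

15 mg

CrCl = (140 − 42) × 68 / (72 × 4.2) × 0.85 = 6664.0 / 302.40 × 0.85 ≈ 18.7 mL/min
CrCl ≈ 19 mL/min → bracket < 30 mL/min.
10% of 150 mg = 15 mg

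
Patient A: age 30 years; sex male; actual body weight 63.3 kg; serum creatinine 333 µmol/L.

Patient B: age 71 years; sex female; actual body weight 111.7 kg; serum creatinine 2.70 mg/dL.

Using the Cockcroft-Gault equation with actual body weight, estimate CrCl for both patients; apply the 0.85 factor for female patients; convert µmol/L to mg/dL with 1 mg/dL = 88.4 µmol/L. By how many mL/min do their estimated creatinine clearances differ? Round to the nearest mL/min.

8 mL/min

Patient A: SCr = 333 / 88.4 = 3.767 mg/dL
Patient A: CrCl = (140 − 30) × 63.3 / (72 × 3.767) = 6963.0 / 271.22 ≈ 25.7 mL/min
Patient B: CrCl = (140 − 71) × 111.7 / (72 × 2.7) × 0.85 = 7707.3 / 194.40 × 0.85 ≈ 33.7 mL/min
|25.7 − 33.7| = 8.0 mL/min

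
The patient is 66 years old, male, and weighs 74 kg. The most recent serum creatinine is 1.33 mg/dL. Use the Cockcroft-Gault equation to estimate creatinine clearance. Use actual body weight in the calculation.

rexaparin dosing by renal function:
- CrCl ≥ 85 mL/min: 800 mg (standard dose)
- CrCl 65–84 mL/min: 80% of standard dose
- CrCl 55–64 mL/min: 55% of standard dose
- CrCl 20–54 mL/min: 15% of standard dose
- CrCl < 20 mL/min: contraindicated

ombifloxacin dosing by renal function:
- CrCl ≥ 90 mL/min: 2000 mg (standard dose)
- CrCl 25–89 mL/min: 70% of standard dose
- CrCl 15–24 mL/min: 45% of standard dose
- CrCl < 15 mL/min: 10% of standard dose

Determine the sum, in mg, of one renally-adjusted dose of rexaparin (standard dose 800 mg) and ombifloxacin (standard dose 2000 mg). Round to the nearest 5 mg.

CrCl = (140 − 66) × 74 / (72 × 1.33) = 5476.0 / 95.76 ≈ 57.2 mL/min
CrCl ≈ 57 mL/min.
rexaparin: 55–64 mL/min → 55% of 800 mg = 440 mg.
ombifloxacin: 25–89 mL/min → 70% of 2000 mg = 1400 mg.
Total = 440 + 1400 = 1840 mg.

1840 mg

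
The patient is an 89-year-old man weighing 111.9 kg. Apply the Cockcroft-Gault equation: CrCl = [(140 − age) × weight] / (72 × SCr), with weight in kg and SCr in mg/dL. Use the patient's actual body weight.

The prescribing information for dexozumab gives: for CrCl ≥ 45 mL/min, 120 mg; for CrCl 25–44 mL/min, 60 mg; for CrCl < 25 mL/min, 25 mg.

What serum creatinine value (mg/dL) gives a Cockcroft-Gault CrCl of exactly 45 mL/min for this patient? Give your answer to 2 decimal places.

Standard dose requires CrCl ≥ 45 mL/min.
Set (140 − 89) × 111.9 / (72 × SCr) = 45
SCr = (140 − 89) × 111.9 / (72 × 45) = 1.761 mg/dL

1.76 mg/dL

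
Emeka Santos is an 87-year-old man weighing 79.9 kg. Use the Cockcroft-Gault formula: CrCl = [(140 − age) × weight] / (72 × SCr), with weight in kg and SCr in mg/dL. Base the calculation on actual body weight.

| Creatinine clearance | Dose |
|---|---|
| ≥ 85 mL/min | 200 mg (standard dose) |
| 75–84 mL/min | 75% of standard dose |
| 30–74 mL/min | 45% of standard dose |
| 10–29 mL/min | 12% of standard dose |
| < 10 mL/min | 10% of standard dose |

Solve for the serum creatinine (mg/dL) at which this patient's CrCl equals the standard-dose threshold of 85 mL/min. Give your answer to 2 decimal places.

Standard dose requires CrCl ≥ 85 mL/min.
Set (140 − 87) × 79.9 / (72 × SCr) = 85
SCr = (140 − 87) × 79.9 / (72 × 85) = 0.692 mg/dL

0.69 mg/dL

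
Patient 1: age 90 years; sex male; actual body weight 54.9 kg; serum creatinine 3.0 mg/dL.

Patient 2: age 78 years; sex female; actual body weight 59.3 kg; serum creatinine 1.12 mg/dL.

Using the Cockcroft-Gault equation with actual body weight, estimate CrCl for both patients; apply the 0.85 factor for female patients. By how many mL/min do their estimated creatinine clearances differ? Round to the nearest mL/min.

26 mL/min

Patient 1: CrCl = (140 − 90) × 54.9 / (72 × 3) = 2745.0 / 216.00 ≈ 12.7 mL/min
Patient 2: CrCl = (140 − 78) × 59.3 / (72 × 1.12) × 0.85 = 3676.6 / 80.64 × 0.85 ≈ 38.8 mL/min
|12.7 − 38.8| = 26.1 mL/min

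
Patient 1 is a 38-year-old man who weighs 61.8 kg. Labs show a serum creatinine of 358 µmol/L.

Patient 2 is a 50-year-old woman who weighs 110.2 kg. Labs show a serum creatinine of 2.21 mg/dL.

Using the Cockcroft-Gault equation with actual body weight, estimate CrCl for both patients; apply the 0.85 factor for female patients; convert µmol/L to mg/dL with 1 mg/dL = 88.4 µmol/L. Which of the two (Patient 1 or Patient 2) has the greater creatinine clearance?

Patient 2

Patient 1: SCr = 358 / 88.4 = 4.05 mg/dL
Patient 1: CrCl = (140 − 38) × 61.8 / (72 × 4.05) = 6303.6 / 291.60 ≈ 21.6 mL/min
Patient 2: CrCl = (140 − 50) × 110.2 / (72 × 2.21) × 0.85 = 9918.0 / 159.12 × 0.85 ≈ 53.0 mL/min
21.6 vs 53.0 mL/min → Patient 2 is higher.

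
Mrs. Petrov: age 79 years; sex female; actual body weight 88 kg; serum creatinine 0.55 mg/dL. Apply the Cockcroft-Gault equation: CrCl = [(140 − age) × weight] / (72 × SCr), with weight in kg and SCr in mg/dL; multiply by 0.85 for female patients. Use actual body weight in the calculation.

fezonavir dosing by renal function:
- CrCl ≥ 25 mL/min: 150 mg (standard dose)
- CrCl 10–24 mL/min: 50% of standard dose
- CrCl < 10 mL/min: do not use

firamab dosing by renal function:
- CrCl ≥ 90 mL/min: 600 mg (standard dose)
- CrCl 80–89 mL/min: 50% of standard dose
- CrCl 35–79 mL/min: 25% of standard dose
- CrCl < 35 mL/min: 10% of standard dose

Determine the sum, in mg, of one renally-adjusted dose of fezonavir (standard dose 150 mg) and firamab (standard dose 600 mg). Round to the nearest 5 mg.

CrCl = (140 − 79) × 88 / (72 × 0.55) × 0.85 = 5368.0 / 39.60 × 0.85 ≈ 115.2 mL/min
CrCl ≈ 115 mL/min.
fezonavir: ≥ 25 mL/min → 100% of 150 mg = 150 mg.
firamab: ≥ 90 mL/min → 100% of 600 mg = 600 mg.
Total = 150 + 600 = 750 mg.

750 mg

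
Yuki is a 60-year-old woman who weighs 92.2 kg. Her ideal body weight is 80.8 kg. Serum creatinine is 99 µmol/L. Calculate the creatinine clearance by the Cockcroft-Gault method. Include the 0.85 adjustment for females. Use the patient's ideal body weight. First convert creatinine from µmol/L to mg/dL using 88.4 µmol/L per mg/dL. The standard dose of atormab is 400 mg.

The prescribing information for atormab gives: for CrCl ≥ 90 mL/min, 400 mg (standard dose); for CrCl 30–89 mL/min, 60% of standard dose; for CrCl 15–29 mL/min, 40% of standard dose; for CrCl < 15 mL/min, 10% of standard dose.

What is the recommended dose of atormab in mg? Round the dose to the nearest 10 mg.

240 mg

SCr = 99 / 88.4 = 1.12 mg/dL
CrCl = (140 − 60) × 80.8 / (72 × 1.12) × 0.85 = 6464.0 / 80.64 × 0.85 ≈ 68.1 mL/min
CrCl ≈ 68 mL/min → bracket 30–89 mL/min.
60% of 400 mg = 240 mg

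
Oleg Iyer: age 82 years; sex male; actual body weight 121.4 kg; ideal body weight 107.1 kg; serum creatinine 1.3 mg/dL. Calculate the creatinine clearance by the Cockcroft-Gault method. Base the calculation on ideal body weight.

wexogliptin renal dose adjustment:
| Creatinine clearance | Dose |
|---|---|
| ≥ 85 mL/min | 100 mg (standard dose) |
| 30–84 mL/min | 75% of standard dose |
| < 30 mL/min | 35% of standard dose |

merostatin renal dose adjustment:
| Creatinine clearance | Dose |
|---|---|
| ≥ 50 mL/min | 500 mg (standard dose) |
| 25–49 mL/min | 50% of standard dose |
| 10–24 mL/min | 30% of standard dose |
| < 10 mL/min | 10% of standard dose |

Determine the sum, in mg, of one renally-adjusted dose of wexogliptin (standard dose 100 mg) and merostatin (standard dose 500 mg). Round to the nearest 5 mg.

CrCl = (140 − 82) × 107.1 / (72 × 1.3) = 6211.8 / 93.60 ≈ 66.4 mL/min
CrCl ≈ 66 mL/min.
wexogliptin: 30–84 mL/min → 75% of 100 mg = 75 mg.
merostatin: ≥ 50 mL/min → 100% of 500 mg = 500 mg.
Total = 75 + 500 = 575 mg.

575 mg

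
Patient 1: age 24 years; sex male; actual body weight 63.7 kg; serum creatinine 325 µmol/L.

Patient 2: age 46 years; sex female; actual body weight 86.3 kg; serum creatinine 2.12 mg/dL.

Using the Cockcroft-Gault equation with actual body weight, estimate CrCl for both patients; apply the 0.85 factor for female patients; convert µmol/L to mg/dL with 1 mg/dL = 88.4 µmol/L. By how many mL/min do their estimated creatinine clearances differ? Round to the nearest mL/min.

Patient 1: SCr = 325 / 88.4 = 3.676 mg/dL
Patient 1: CrCl = (140 − 24) × 63.7 / (72 × 3.676) = 7389.2 / 264.67 ≈ 27.9 mL/min
Patient 2: CrCl = (140 − 46) × 86.3 / (72 × 2.12) × 0.85 = 8112.2 / 152.64 × 0.85 ≈ 45.2 mL/min
|27.9 − 45.2| = 17.3 mL/min

17 mL/min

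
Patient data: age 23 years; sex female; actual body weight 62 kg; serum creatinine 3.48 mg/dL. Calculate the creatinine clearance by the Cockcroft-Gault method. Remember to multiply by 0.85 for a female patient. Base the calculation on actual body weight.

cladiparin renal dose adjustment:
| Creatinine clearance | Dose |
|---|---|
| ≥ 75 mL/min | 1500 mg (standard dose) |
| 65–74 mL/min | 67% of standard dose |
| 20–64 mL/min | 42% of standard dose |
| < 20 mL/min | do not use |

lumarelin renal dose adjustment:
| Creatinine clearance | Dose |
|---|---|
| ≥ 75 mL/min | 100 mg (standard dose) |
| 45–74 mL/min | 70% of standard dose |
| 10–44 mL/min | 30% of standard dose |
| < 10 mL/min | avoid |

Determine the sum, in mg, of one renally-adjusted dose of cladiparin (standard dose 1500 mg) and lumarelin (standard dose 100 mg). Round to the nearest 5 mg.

660 mg

CrCl = (140 − 23) × 62 / (72 × 3.48) × 0.85 = 7254.0 / 250.56 × 0.85 ≈ 24.6 mL/min
CrCl ≈ 25 mL/min.
cladiparin: 20–64 mL/min → 42% of 1500 mg = 630 mg.
lumarelin: 10–44 mL/min → 30% of 100 mg = 30 mg.
Total = 630 + 30 = 660 mg.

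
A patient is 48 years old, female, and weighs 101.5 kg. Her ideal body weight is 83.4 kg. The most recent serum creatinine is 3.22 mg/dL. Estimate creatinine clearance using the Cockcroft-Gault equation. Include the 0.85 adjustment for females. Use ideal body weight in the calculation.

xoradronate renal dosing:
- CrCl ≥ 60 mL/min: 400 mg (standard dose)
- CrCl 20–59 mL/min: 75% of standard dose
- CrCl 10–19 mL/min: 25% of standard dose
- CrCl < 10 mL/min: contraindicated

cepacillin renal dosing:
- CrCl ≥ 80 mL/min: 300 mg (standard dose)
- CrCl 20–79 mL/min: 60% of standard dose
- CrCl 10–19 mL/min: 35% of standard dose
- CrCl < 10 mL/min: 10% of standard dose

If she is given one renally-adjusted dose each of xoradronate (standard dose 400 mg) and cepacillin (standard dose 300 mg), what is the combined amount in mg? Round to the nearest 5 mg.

480 mg

CrCl = (140 − 48) × 83.4 / (72 × 3.22) × 0.85 = 7672.8 / 231.84 × 0.85 ≈ 28.1 mL/min
CrCl ≈ 28 mL/min.
xoradronate: 20–59 mL/min → 75% of 400 mg = 300 mg.
cepacillin: 20–79 mL/min → 60% of 300 mg = 180 mg.
Total = 300 + 180 = 480 mg.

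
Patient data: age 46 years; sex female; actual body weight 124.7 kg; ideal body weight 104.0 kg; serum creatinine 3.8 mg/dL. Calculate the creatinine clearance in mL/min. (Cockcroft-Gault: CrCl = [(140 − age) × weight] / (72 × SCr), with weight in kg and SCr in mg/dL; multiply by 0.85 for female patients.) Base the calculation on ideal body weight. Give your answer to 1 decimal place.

CrCl = (140 − 46) × 104 / (72 × 3.8) × 0.85 = 9776.0 / 273.60 × 0.85 ≈ 30.4 mL/min

30.4 mL/min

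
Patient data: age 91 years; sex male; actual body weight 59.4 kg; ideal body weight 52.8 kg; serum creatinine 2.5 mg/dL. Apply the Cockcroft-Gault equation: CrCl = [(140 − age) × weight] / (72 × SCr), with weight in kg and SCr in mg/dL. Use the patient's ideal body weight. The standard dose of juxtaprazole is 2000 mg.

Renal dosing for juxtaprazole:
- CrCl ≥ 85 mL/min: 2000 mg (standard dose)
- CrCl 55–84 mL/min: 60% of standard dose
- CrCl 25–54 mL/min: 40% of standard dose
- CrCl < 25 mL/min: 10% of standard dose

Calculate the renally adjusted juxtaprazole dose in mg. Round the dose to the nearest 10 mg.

CrCl = (140 − 91) × 52.8 / (72 × 2.5) = 2587.2 / 180.00 ≈ 14.4 mL/min
CrCl ≈ 14 mL/min → bracket < 25 mL/min.
10% of 2000 mg = 200 mg

200 mg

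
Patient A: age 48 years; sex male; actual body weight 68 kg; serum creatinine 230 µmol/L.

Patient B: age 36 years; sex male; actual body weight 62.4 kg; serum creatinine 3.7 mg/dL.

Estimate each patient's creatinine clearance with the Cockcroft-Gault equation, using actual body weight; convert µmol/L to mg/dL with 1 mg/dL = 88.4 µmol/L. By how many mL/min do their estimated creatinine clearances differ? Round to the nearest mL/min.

Patient A: SCr = 230 / 88.4 = 2.602 mg/dL
Patient A: CrCl = (140 − 48) × 68 / (72 × 2.602) = 6256.0 / 187.34 ≈ 33.4 mL/min
Patient B: CrCl = (140 − 36) × 62.4 / (72 × 3.7) = 6489.6 / 266.40 ≈ 24.4 mL/min
|33.4 − 24.4| = 9.0 mL/min

9 mL/min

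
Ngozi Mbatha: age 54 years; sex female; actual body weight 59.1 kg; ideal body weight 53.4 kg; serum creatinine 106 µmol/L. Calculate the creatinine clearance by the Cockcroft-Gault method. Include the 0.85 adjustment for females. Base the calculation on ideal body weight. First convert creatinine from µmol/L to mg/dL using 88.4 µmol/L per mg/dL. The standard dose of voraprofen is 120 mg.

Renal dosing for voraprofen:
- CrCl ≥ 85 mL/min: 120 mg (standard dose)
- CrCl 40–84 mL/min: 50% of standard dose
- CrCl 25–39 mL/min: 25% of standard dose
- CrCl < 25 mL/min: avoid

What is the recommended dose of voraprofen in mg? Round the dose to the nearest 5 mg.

SCr = 106 / 88.4 = 1.199 mg/dL
CrCl = (140 − 54) × 53.4 / (72 × 1.199) × 0.85 = 4592.4 / 86.33 × 0.85 ≈ 45.2 mL/min
CrCl ≈ 45 mL/min → bracket 40–84 mL/min.
50% of 120 mg = 60 mg

60 mg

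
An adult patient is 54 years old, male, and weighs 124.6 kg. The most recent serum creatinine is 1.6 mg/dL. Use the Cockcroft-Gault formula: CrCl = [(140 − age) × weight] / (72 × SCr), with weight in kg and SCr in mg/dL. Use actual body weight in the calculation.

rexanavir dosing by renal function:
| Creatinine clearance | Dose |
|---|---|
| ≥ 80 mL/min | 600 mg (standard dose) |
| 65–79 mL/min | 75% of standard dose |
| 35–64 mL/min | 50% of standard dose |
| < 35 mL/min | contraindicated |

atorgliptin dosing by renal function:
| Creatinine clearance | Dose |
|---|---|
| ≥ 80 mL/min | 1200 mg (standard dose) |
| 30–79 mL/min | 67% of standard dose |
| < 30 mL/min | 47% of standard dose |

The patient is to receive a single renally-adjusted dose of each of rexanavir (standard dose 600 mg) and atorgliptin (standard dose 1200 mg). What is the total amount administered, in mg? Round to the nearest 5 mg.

1800 mg

CrCl = (140 − 54) × 124.6 / (72 × 1.6) = 10715.6 / 115.20 ≈ 93.0 mL/min
CrCl ≈ 93 mL/min.
rexanavir: ≥ 80 mL/min → 100% of 600 mg = 600 mg.
atorgliptin: ≥ 80 mL/min → 100% of 1200 mg = 1200 mg.
Total = 600 + 1200 = 1800 mg.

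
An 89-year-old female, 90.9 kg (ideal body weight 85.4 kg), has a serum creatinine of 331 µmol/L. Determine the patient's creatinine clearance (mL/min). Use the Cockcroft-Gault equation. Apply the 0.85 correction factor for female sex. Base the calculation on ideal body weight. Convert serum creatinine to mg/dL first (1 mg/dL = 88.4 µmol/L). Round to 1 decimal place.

13.7 mL/min

SCr = 331 / 88.4 = 3.744 mg/dL
CrCl = (140 − 89) × 85.4 / (72 × 3.744) × 0.85 = 4355.4 / 269.57 × 0.85 ≈ 13.7 mL/min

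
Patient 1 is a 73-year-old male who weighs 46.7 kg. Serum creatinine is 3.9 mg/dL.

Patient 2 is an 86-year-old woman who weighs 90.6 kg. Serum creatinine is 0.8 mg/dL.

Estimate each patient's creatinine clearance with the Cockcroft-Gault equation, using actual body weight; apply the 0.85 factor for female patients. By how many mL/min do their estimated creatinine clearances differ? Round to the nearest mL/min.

Patient 1: CrCl = (140 − 73) × 46.7 / (72 × 3.9) = 3128.9 / 280.80 ≈ 11.1 mL/min
Patient 2: CrCl = (140 − 86) × 90.6 / (72 × 0.8) × 0.85 = 4892.4 / 57.60 × 0.85 ≈ 72.2 mL/min
|11.1 − 72.2| = 61.1 mL/min

61 mL/min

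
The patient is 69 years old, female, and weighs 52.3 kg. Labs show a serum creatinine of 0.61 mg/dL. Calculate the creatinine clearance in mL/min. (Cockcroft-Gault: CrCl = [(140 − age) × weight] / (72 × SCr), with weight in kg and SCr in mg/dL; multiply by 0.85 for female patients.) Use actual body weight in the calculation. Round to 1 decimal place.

CrCl = (140 − 69) × 52.3 / (72 × 0.61) × 0.85 = 3713.3 / 43.92 × 0.85 ≈ 71.9 mL/min

71.9 mL/min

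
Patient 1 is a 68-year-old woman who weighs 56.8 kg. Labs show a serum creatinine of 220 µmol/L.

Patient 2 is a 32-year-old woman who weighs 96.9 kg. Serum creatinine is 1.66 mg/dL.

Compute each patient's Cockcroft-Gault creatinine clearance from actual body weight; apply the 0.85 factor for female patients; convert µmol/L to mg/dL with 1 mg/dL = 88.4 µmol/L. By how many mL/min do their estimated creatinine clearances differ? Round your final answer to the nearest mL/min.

55 mL/min

Patient 1: SCr = 220 / 88.4 = 2.489 mg/dL
Patient 1: CrCl = (140 − 68) × 56.8 / (72 × 2.489) × 0.85 = 4089.6 / 179.21 × 0.85 ≈ 19.4 mL/min
Patient 2: CrCl = (140 − 32) × 96.9 / (72 × 1.66) × 0.85 = 10465.2 / 119.52 × 0.85 ≈ 74.4 mL/min
|19.4 − 74.4| = 55.0 mL/min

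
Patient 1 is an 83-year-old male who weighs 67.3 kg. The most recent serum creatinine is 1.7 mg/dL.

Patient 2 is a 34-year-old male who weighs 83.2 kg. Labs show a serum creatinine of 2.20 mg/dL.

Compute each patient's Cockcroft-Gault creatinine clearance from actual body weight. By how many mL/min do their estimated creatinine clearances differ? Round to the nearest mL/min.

24 mL/min

Patient 1: CrCl = (140 − 83) × 67.3 / (72 × 1.7) = 3836.1 / 122.40 ≈ 31.3 mL/min
Patient 2: CrCl = (140 − 34) × 83.2 / (72 × 2.2) = 8819.2 / 158.40 ≈ 55.7 mL/min
|31.3 − 55.7| = 24.4 mL/min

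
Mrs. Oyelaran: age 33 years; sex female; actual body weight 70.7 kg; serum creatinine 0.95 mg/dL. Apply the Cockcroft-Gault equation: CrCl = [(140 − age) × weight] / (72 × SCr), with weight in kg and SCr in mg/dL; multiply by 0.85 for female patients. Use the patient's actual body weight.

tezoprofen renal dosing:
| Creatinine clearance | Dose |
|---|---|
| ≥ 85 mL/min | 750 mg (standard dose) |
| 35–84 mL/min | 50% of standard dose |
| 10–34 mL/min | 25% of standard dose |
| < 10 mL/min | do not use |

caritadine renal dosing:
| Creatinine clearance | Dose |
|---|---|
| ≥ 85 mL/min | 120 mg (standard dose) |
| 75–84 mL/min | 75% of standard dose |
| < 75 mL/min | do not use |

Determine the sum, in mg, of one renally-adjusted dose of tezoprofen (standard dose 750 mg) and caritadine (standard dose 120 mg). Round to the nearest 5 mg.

CrCl = (140 − 33) × 70.7 / (72 × 0.95) × 0.85 = 7564.9 / 68.40 × 0.85 ≈ 94.0 mL/min
CrCl ≈ 94 mL/min.
tezoprofen: ≥ 85 mL/min → 100% of 750 mg = 750 mg.
caritadine: ≥ 85 mL/min → 100% of 120 mg = 120 mg.
Total = 750 + 120 = 870 mg.

870 mg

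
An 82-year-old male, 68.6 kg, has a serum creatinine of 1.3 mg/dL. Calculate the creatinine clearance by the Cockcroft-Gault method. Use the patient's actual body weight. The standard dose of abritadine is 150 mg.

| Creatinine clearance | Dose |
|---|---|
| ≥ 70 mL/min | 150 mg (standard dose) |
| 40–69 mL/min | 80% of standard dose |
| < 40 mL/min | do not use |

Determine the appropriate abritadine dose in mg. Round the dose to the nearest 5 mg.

CrCl = (140 − 82) × 68.6 / (72 × 1.3) = 3978.8 / 93.60 ≈ 42.5 mL/min
CrCl ≈ 43 mL/min → bracket 40–69 mL/min.
80% of 150 mg = 120 mg

120 mg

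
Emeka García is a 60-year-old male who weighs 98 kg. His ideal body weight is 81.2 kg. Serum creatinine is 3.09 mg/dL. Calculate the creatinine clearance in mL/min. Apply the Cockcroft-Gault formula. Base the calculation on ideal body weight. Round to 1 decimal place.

29.2 mL/min

CrCl = (140 − 60) × 81.2 / (72 × 3.09) = 6496.0 / 222.48 ≈ 29.2 mL/min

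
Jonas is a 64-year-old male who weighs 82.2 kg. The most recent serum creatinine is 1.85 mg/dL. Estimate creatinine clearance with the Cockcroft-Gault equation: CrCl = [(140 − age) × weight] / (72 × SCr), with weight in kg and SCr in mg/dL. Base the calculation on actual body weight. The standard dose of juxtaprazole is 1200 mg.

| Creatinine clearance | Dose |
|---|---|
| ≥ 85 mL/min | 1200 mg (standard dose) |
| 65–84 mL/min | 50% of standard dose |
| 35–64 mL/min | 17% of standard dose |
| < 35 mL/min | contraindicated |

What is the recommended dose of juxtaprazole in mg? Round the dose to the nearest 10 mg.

200 mg

CrCl = (140 − 64) × 82.2 / (72 × 1.85) = 6247.2 / 133.20 ≈ 46.9 mL/min
CrCl ≈ 47 mL/min → bracket 35–64 mL/min.
17% of 1200 mg = 204 mg → 200 mg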